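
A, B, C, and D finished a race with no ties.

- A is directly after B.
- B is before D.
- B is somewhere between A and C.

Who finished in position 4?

With clue 1, B is ruled out for place 4.
With clues 1–2, A is ruled out for place 4.
With clues 1–3, C is ruled out for place 4.
So place 4 is D.

D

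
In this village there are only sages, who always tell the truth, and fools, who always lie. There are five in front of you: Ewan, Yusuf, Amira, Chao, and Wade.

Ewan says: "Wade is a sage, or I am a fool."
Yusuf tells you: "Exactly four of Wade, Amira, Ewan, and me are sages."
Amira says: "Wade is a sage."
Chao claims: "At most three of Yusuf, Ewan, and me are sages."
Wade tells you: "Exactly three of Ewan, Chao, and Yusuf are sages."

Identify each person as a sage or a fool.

Regardless of anyone's role, Chao's statement is true, so Chao is a sage.
Consider Ewan. Suppose Ewan is a fool.
Then Ewan's own statement would have to be false, but it can't be — contradiction.
So Ewan is a sage.
Consider Yusuf. Suppose Yusuf is a fool.
Then no assignment of the remaining roles makes every statement match its speaker's type — contradiction.
So Yusuf is a sage.
With that fixed, Wade's statement is true, so Wade is a sage.
With that fixed, Amira's statement is true, so Amira is a sage.

Ewan: sage, Yusuf: sage, Amira: sage, Chao: sage, Wade: sage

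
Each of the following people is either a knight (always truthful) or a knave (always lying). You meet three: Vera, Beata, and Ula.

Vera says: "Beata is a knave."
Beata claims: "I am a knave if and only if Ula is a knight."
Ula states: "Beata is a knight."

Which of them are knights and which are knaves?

Consider Vera. Suppose Vera is a knave.
Then no assignment of the remaining roles makes every statement match its speaker's type — contradiction.
So Vera is a knight.
Consider Beata. Suppose Beata is a knight.
Then Vera's statement comes out false, contradicting Vera being a knight.
So Beata is a knave.
With that fixed, Ula's statement is false, so Ula is a knave.

Vera: knight, Beata: knave, Ula: knave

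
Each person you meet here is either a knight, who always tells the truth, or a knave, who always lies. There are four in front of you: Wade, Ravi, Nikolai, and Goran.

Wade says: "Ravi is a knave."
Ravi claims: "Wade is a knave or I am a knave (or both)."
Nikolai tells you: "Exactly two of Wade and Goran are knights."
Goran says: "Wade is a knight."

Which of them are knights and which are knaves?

Consider Wade. Suppose Wade is a knight.
Then whichever role Ravi has, Ravi's statement has the wrong truth value — contradiction.
So Wade is a knave.
With that fixed, Ravi's statement is true, so Ravi is a knight.
With that fixed, Nikolai's statement is false, so Nikolai is a knave.
With that fixed, Goran's statement is false, so Goran is a knave.

Wade: knave, Ravi: knight, Nikolai: knave, Goran: knave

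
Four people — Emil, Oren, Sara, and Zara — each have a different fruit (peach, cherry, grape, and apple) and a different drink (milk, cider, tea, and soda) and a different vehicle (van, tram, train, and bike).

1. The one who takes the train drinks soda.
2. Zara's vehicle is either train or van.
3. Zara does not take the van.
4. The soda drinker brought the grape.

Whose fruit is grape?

With clues 1–4, Emil, Oren, and Sara are impossible for the one with fruit grape.
That leaves Zara.

Zara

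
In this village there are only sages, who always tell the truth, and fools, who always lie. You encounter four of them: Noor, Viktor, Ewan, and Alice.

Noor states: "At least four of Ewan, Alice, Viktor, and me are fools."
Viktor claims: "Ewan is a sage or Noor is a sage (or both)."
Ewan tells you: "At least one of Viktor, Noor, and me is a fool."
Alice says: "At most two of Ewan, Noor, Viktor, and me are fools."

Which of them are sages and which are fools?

Consider Noor. Suppose Noor is a sage.
Then Noor's own statement would have to be true, but it can't be — contradiction.
So Noor is a fool.
With that fixed, Ewan's statement is true, so Ewan is a sage.
With that fixed, Viktor's statement is true, so Viktor is a sage.
With that fixed, Alice's statement is true, so Alice is a sage.

Noor: fool, Viktor: sage, Ewan: sage, Alice: sage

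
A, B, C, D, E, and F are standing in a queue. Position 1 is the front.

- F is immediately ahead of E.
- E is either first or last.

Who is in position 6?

With clue 1, F is ruled out for position 6.
With clues 1–2, A, B, C, and D are ruled out for position 6.
So position 6 is E.

E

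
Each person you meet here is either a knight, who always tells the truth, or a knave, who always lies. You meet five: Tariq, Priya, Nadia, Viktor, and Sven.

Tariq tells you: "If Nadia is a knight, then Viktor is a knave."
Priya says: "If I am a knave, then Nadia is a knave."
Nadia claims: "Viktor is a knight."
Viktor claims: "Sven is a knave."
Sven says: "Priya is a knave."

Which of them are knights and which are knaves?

Consider Tariq. Suppose Tariq is a knight.
Then no assignment of the remaining roles makes every statement match its speaker's type — contradiction.
So Tariq is a knave.
Consider Priya. Suppose Priya is a knave.
Then no assignment of the remaining roles makes every statement match its speaker's type — contradiction.
So Priya is a knight.
With that fixed, Sven's statement is false, so Sven is a knave.
With that fixed, Viktor's statement is true, so Viktor is a knight.
With that fixed, Nadia's statement is true, so Nadia is a knight.

Tariq: knave, Priya: knight, Nadia: knight, Viktor: knight, Sven: knave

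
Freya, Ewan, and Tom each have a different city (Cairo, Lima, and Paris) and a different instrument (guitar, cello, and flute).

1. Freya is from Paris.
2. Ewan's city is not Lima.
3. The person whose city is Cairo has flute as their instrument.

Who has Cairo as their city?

Clue 1 rules out Freya for the one with city Cairo.
With clues 1–2, Tom is impossible for the one with city Cairo.
That leaves Ewan.

Ewan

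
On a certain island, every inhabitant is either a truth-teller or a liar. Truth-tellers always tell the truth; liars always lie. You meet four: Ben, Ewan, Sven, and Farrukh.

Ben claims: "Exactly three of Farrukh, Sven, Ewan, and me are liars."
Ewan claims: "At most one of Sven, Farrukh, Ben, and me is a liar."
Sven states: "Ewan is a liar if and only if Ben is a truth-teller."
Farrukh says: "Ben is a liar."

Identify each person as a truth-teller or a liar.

Ben: liar, Ewan: truth-teller, Sven: truth-teller, Farrukh: truth-teller

Consider Ben. Suppose Ben is a truth-teller.
Then no assignment of the remaining roles makes every statement match its speaker's type — contradiction.
So Ben is a liar.
With that fixed, Farrukh's statement is true, so Farrukh is a truth-teller.
Consider Ewan. Suppose Ewan is a liar.
Then no assignment of the remaining roles makes every statement match its speaker's type — contradiction.
So Ewan is a truth-teller.
With that fixed, Sven's statement is true, so Sven is a truth-teller.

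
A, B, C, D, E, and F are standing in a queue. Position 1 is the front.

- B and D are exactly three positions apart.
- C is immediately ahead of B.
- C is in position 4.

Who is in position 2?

With clues 1–3, A, B, C, E, and F are ruled out for position 2.
So position 2 is D.

D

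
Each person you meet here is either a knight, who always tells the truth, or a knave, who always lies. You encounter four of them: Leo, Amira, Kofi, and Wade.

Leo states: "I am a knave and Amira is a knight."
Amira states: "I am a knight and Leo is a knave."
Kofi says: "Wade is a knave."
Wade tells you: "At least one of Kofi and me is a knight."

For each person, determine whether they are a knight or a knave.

Consider Leo. Suppose Leo is a knight.
Then Leo's own statement would have to be true, but it can't be — contradiction.
So Leo is a knave.
Consider Amira. Suppose Amira is a knight.
Then Leo's statement comes out true, contradicting Leo being a knave.
So Amira is a knave.
Consider Kofi. Suppose Kofi is a knight.
Then no assignment of the remaining roles makes every statement match its speaker's type — contradiction.
So Kofi is a knave.
Consider Wade. Suppose Wade is a knave.
Then Kofi's statement comes out true, contradicting Kofi being a knave.
So Wade is a knight.

Leo: knave, Amira: knave, Kofi: knave, Wade: knight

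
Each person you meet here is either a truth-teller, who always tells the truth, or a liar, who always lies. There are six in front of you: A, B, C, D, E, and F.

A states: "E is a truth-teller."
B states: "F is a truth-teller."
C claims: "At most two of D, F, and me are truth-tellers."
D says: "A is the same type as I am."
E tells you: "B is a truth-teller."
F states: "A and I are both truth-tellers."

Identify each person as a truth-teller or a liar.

A: truth-teller, B: truth-teller, C: truth-teller, D: liar, E: truth-teller, F: truth-teller

Consider A. Suppose A is a liar.
Then whichever role D has, D's statement has the wrong truth value — contradiction.
So A is a truth-teller.
Consider B. Suppose B is a liar.
Then no assignment of the remaining roles makes every statement match its speaker's type — contradiction.
So B is a truth-teller.
With that fixed, E's statement is true, so E is a truth-teller.
Consider C. Suppose C is a liar.
Then C's own statement would have to be false, but it can't be — contradiction.
So C is a truth-teller.
Consider D. Suppose D is a truth-teller.
Then no assignment of the remaining roles makes every statement match its speaker's type — contradiction.
So D is a liar.
Consider F. Suppose F is a liar.
Then B's statement comes out false, contradicting B being a truth-teller.
So F is a truth-teller.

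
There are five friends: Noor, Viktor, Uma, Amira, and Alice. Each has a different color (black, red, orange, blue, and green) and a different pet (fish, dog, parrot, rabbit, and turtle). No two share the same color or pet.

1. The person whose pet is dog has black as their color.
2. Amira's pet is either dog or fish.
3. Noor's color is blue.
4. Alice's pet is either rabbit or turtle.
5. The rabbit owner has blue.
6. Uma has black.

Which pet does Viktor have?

parrot

With clues 1–5, rabbit and turtle are impossible for Viktor's pet.
With clues 1–6, dog and fish are impossible for Viktor's pet.
That leaves parrot.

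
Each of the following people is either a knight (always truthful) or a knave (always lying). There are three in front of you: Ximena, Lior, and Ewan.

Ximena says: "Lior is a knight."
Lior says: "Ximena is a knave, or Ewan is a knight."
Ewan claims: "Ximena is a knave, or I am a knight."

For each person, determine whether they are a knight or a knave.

Consider Ximena. Suppose Ximena is a knave.
Then no assignment of the remaining roles makes every statement match its speaker's type — contradiction.
So Ximena is a knight.
Consider Lior. Suppose Lior is a knave.
Then Ximena's statement comes out false, contradicting Ximena being a knight.
So Lior is a knight.
Consider Ewan. Suppose Ewan is a knave.
Then Lior's statement comes out false, contradicting Lior being a knight.
So Ewan is a knight.

Ximena: knight, Lior: knight, Ewan: knight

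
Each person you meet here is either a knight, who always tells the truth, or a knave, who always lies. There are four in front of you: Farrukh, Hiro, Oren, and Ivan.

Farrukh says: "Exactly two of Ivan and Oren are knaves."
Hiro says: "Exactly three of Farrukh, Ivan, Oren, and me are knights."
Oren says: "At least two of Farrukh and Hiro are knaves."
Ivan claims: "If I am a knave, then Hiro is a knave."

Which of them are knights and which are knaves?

Consider Farrukh. Suppose Farrukh is a knight.
Then no assignment of the remaining roles makes every statement match its speaker's type — contradiction.
So Farrukh is a knave.
Consider Hiro. Suppose Hiro is a knight.
Then no assignment of the remaining roles makes every statement match its speaker's type — contradiction.
So Hiro is a knave.
With that fixed, Oren's statement is true, so Oren is a knight.
With that fixed, Ivan's statement is true, so Ivan is a knight.

Farrukh: knave, Hiro: knave, Oren: knight, Ivan: knight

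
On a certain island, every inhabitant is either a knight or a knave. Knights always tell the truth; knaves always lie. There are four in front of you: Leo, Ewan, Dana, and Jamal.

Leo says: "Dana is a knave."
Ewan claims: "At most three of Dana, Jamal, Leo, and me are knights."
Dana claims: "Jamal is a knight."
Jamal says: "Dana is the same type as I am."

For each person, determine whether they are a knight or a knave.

Consider Leo. Suppose Leo is a knight.
Then no assignment of the remaining roles makes every statement match its speaker's type — contradiction.
So Leo is a knave.
With that fixed, Ewan's statement is true, so Ewan is a knight.
Consider Dana. Suppose Dana is a knave.
Then Leo's statement comes out true, contradicting Leo being a knave.
So Dana is a knight.
Consider Jamal. Suppose Jamal is a knave.
Then Dana's statement comes out false, contradicting Dana being a knight.
So Jamal is a knight.

Leo: knave, Ewan: knight, Dana: knight, Jamal: knight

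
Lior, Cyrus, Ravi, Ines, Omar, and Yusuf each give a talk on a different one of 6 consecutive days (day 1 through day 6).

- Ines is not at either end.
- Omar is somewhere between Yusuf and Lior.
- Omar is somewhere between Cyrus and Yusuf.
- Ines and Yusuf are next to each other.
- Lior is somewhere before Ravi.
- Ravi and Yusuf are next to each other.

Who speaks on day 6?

With clue 1, Ines is ruled out for day 6.
With clues 1–2, Omar is ruled out for day 6.
With clues 1–5, Lior is ruled out for day 6.
With clues 1–6, Cyrus and Yusuf are ruled out for day 6.
So day 6 is Ravi.

Ravi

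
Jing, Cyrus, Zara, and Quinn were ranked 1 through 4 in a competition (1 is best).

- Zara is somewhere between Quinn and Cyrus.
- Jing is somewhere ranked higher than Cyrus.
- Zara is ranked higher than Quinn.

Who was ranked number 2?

Cyrus

With clues 1–3, Jing, Quinn, and Zara are ruled out for rank 2.
So rank 2 is Cyrus.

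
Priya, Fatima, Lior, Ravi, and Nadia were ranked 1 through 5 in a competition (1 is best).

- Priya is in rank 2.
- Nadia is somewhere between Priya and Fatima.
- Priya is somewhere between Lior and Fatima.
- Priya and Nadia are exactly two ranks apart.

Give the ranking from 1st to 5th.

From clue 1: Priya → rank 2.
From clues 1–2: Fatima is in {4,5}.
From clues 1–3: Lior → rank 1.
From clues 1–4: Ravi → rank 3, Nadia → rank 4, Fatima → rank 5.

Lior, Priya, Ravi, Nadia, Fatima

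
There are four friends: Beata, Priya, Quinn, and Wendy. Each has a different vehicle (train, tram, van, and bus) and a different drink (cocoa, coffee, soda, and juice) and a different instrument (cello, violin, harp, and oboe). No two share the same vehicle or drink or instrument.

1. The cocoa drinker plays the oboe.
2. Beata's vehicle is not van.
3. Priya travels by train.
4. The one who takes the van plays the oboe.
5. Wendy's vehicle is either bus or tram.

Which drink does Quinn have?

With clues 1–5, coffee, juice, and soda are impossible for Quinn's drink.
That leaves cocoa.

cocoa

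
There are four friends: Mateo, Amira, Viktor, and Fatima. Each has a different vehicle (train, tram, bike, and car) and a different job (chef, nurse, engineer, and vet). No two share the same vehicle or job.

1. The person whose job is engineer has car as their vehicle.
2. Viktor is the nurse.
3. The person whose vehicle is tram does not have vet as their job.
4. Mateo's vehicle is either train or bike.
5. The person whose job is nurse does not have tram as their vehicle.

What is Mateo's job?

vet

With clues 1–2, nurse is impossible for Mateo's job.
With clues 1–4, engineer is impossible for Mateo's job.
With clues 1–5, chef is impossible for Mateo's job.
That leaves vet.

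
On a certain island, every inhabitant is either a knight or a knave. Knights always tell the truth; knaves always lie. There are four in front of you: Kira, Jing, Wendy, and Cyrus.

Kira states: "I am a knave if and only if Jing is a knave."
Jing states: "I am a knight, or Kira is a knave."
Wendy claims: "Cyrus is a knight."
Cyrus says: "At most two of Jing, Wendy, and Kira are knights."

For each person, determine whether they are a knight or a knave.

Consider Kira. Suppose Kira is a knight.
Then no assignment of the remaining roles makes every statement match its speaker's type — contradiction.
So Kira is a knave.
With that fixed, Jing's statement is true, so Jing is a knight.
With that fixed, Cyrus's statement is true, so Cyrus is a knight.
With that fixed, Wendy's statement is true, so Wendy is a knight.

Kira: knave, Jing: knight, Wendy: knight, Cyrus: knight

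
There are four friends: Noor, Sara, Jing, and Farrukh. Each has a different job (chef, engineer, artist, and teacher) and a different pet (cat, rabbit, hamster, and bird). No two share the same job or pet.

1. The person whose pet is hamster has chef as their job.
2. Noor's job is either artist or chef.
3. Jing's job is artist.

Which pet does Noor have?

With clues 1–3, bird, cat, and rabbit are impossible for Noor's pet.
That leaves hamster.

hamster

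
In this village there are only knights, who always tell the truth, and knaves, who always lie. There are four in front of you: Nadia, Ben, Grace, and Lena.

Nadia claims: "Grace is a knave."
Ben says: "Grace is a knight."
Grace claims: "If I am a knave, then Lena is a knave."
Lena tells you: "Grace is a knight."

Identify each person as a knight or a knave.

Consider Nadia. Suppose Nadia is a knight.
Then no assignment of the remaining roles makes every statement match its speaker's type — contradiction.
So Nadia is a knave.
Consider Ben. Suppose Ben is a knave.
Then no assignment of the remaining roles makes every statement match its speaker's type — contradiction.
So Ben is a knight.
Consider Grace. Suppose Grace is a knave.
Then Nadia's statement comes out true, contradicting Nadia being a knave.
So Grace is a knight.
With that fixed, Lena's statement is true, so Lena is a knight.

Nadia: knave, Ben: knight, Grace: knight, Lena: knight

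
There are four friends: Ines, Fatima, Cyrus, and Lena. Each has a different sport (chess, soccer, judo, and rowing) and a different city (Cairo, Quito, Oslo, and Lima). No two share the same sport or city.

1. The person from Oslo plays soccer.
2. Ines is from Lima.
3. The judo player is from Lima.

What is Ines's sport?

judo

With clues 1–2, soccer is impossible for Ines's sport.
With clues 1–3, chess and rowing are impossible for Ines's sport.
That leaves judo.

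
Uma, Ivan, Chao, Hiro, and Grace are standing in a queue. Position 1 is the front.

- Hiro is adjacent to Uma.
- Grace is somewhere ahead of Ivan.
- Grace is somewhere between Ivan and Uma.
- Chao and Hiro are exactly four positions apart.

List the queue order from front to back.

From clues 1–2: Ivan is in {2,3,4,5}.
From clues 1–3: Ivan is in {4,5}.
From clues 1–4: Hiro → position 1, Uma → position 2, Grace → position 3, Ivan → position 4, Chao → position 5.

Hiro, Uma, Grace, Ivan, Chao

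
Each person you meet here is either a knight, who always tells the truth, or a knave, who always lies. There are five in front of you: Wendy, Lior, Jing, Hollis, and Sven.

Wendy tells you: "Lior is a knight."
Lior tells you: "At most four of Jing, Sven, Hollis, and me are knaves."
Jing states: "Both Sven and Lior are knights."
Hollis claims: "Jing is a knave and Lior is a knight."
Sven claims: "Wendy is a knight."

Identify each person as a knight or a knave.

Regardless of anyone's role, Lior's statement is true, so Lior is a knight.
With that fixed, Wendy's statement is true, so Wendy is a knight.
With that fixed, Sven's statement is true, so Sven is a knight.
With that fixed, Jing's statement is true, so Jing is a knight.
With that fixed, Hollis's statement is false, so Hollis is a knave.

Wendy: knight, Lior: knight, Jing: knight, Hollis: knave, Sven: knight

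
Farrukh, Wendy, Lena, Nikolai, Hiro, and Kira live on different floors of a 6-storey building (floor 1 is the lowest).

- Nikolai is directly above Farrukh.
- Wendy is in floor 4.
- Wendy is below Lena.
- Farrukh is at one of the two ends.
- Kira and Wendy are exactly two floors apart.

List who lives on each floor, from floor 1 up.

Farrukh, Nikolai, Hiro, Wendy, Lena, Kira

From clue 1: Farrukh is in {1,2,3,4,5}.
From clues 1–2: Wendy → floor 4.
From clues 1–3: Farrukh is in {1,2}.
From clues 1–4: Farrukh → floor 1, Nikolai → floor 2.
From clues 1–5: Hiro → floor 3, Lena → floor 5, Kira → floor 6.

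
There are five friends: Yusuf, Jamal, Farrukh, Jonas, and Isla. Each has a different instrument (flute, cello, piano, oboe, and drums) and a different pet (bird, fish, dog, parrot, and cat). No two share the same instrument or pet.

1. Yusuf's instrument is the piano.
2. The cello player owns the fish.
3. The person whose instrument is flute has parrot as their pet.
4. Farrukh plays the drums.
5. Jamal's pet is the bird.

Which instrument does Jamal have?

Clue 1 rules out piano for Jamal's instrument.
With clues 1–4, drums is impossible for Jamal's instrument.
With clues 1–5, cello and flute are impossible for Jamal's instrument.
That leaves oboe.

oboe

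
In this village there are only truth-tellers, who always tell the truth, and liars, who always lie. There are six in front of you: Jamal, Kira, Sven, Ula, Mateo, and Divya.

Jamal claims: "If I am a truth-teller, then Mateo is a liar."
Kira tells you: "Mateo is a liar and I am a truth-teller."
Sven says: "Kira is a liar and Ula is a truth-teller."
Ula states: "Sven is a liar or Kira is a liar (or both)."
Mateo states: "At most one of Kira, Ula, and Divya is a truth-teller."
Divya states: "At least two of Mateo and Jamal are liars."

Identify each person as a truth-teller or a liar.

Consider Jamal. Suppose Jamal is a liar.
Then Jamal's own statement would have to be false, but it can't be — contradiction.
So Jamal is a truth-teller.
With that fixed, Divya's statement is false, so Divya is a liar.
Consider Kira. Suppose Kira is a liar.
Then no assignment of the remaining roles makes every statement match its speaker's type — contradiction.
So Kira is a truth-teller.
With that fixed, Sven's statement is false, so Sven is a liar.
With that fixed, Ula's statement is true, so Ula is a truth-teller.
With that fixed, Mateo's statement is false, so Mateo is a liar.

Jamal: truth-teller, Kira: truth-teller, Sven: liar, Ula: truth-teller, Mateo: liar, Divya: liar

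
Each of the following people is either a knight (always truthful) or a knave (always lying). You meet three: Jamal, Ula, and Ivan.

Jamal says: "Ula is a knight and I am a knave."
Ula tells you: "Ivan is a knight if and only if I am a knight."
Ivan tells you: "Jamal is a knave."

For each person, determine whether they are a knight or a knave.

Jamal: knave, Ula: knave, Ivan: knight

Consider Jamal. Suppose Jamal is a knight.
Then Jamal's own statement would have to be true, but it can't be — contradiction.
So Jamal is a knave.
With that fixed, Ivan's statement is true, so Ivan is a knight.
Consider Ula. Suppose Ula is a knight.
Then Jamal's statement comes out true, contradicting Jamal being a knave.
So Ula is a knave.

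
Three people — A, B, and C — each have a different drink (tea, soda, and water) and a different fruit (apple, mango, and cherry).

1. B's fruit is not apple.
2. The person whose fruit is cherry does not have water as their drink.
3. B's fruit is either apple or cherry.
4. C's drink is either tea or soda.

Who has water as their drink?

With clues 1–3, B is impossible for the one with drink water.
With clues 1–4, C is impossible for the one with drink water.
That leaves A.

A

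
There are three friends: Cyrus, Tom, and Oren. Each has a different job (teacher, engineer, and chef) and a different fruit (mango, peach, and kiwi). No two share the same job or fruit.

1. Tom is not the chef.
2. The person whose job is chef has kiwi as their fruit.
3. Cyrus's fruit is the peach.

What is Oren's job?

With clues 1–3, engineer and teacher are impossible for Oren's job.
That leaves chef.

chef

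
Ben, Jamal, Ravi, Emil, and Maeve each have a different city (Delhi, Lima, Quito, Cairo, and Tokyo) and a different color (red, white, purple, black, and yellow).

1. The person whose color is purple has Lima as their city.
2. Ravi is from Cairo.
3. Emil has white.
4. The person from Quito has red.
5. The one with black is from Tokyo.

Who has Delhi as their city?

Emil

With clues 1–2, Ravi is impossible for the one with city Delhi.
With clues 1–5, Ben, Jamal, and Maeve are impossible for the one with city Delhi.
That leaves Emil.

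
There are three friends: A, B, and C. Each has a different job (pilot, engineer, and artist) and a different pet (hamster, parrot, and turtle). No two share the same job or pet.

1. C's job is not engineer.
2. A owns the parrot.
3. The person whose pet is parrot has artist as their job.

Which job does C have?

pilot

Clue 1 rules out engineer for C's job.
With clues 1–3, artist is impossible for C's job.
That leaves pilot.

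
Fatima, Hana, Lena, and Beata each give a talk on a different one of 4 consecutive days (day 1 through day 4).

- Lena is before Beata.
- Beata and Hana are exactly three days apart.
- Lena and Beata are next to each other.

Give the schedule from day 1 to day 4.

Hana, Fatima, Lena, Beata

From clue 1: Lena is in {1,2,3}.
From clues 1–2: Hana → day 1, Beata → day 4.
From clues 1–3: Fatima → day 2, Lena → day 3.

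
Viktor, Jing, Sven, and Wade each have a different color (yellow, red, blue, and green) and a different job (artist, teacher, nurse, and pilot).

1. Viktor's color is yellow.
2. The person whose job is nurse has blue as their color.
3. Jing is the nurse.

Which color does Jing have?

Clue 1 rules out yellow for Jing's color.
With clues 1–3, green and red are impossible for Jing's color.
That leaves blue.

blue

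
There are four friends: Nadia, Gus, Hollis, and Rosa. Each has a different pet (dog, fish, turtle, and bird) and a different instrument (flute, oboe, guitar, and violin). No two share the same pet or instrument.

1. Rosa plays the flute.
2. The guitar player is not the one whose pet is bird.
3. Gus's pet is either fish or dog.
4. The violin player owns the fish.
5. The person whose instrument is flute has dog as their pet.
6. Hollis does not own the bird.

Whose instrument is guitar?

Hollis

Clue 1 rules out Rosa for the one with instrument guitar.
With clues 1–5, Gus is impossible for the one with instrument guitar.
With clues 1–6, Nadia is impossible for the one with instrument guitar.
That leaves Hollis.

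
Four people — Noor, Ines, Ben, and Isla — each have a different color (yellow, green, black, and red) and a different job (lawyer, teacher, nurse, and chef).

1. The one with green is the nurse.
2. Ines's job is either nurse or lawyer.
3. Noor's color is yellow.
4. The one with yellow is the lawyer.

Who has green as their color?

With clues 1–3, Noor is impossible for the one with color green.
With clues 1–4, Ben and Isla are impossible for the one with color green.
That leaves Ines.

Ines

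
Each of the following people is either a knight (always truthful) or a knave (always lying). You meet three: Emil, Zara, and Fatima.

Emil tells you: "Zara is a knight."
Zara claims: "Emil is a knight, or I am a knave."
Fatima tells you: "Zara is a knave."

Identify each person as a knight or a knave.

Emil: knight, Zara: knight, Fatima: knave

Consider Emil. Suppose Emil is a knave.
Then whichever role Zara has, Zara's statement has the wrong truth value — contradiction.
So Emil is a knight.
With that fixed, Zara's statement is true, so Zara is a knight.
With that fixed, Fatima's statement is false, so Fatima is a knave.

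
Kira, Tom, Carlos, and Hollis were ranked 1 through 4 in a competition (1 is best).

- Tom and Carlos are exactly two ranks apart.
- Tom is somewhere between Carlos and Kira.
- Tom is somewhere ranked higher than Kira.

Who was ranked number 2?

With clues 1–2, Carlos and Kira are ruled out for rank 2.
With clues 1–3, Tom is ruled out for rank 2.
So rank 2 is Hollis.

Hollis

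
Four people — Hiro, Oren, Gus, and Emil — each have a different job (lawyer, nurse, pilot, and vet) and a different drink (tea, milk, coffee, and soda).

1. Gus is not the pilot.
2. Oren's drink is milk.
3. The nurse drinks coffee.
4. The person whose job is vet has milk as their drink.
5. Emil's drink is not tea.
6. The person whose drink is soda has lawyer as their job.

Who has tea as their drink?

With clues 1–2, Oren is impossible for the one with drink tea.
With clues 1–5, Emil is impossible for the one with drink tea.
With clues 1–6, Gus is impossible for the one with drink tea.
That leaves Hiro.

Hiro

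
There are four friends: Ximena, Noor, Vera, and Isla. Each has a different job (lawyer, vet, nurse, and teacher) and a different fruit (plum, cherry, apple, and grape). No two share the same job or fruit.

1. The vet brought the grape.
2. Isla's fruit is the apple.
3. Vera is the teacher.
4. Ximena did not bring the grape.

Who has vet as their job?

Noor

With clues 1–2, Isla is impossible for the one with job vet.
With clues 1–3, Vera is impossible for the one with job vet.
With clues 1–4, Ximena is impossible for the one with job vet.
That leaves Noor.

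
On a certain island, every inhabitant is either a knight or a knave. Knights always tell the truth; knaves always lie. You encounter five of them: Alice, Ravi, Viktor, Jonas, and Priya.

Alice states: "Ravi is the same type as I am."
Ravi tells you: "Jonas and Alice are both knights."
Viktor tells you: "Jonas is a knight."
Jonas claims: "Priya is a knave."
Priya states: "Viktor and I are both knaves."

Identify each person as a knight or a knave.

Alice: knight, Ravi: knight, Viktor: knight, Jonas: knight, Priya: knave

Consider Alice. Suppose Alice is a knave.
Then no assignment of the remaining roles makes every statement match its speaker's type — contradiction.
So Alice is a knight.
Consider Ravi. Suppose Ravi is a knave.
Then Alice's statement comes out false, contradicting Alice being a knight.
So Ravi is a knight.
Consider Viktor. Suppose Viktor is a knave.
Then whichever role Priya has, Priya's statement has the wrong truth value — contradiction.
So Viktor is a knight.
With that fixed, Priya's statement is false, so Priya is a knave.
With that fixed, Jonas's statement is true, so Jonas is a knight.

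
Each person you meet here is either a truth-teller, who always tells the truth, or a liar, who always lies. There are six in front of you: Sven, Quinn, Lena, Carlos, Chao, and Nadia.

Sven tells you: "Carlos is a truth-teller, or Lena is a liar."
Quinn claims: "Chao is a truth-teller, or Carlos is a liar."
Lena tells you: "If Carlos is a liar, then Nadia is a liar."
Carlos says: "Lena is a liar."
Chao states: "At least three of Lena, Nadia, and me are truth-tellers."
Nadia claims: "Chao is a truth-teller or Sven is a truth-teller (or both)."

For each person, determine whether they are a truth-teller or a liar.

Sven: liar, Quinn: truth-teller, Lena: truth-teller, Carlos: liar, Chao: liar, Nadia: liar

Consider Sven. Suppose Sven is a truth-teller.
Then no assignment of the remaining roles makes every statement match its speaker's type — contradiction.
So Sven is a liar.
Consider Quinn. Suppose Quinn is a liar.
Then no assignment of the remaining roles makes every statement match its speaker's type — contradiction.
So Quinn is a truth-teller.
Consider Lena. Suppose Lena is a liar.
Then Sven's statement comes out true, contradicting Sven being a liar.
So Lena is a truth-teller.
With that fixed, Carlos's statement is false, so Carlos is a liar.
Consider Chao. Suppose Chao is a truth-teller.
Then no assignment of the remaining roles makes every statement match its speaker's type — contradiction.
So Chao is a liar.
With that fixed, Nadia's statement is false, so Nadia is a liar.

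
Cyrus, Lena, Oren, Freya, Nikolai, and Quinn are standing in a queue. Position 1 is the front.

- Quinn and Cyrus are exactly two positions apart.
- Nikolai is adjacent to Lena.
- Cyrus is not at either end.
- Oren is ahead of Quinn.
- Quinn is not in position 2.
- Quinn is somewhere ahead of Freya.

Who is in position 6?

Freya

With clues 1–3, Cyrus is ruled out for position 6.
With clues 1–4, Oren is ruled out for position 6.
With clues 1–6, Lena, Nikolai, and Quinn are ruled out for position 6.
So position 6 is Freya.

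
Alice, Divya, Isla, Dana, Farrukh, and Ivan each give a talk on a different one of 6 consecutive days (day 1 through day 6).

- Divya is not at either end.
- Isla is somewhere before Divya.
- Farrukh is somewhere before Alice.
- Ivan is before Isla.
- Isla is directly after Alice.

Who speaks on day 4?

With clues 1–4, Ivan is ruled out for day 4.
With clues 1–5, Alice, Dana, Divya, and Farrukh are ruled out for day 4.
So day 4 is Isla.

Isla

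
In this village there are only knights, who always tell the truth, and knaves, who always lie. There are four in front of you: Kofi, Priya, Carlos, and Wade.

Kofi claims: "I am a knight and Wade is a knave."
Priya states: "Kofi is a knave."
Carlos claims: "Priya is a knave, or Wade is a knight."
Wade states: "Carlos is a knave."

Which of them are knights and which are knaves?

Consider Kofi. Suppose Kofi is a knave.
Then no assignment of the remaining roles makes every statement match its speaker's type — contradiction.
So Kofi is a knight.
With that fixed, Priya's statement is false, so Priya is a knave.
With that fixed, Carlos's statement is true, so Carlos is a knight.
With that fixed, Wade's statement is false, so Wade is a knave.

Kofi: knight, Priya: knave, Carlos: knight, Wade: knave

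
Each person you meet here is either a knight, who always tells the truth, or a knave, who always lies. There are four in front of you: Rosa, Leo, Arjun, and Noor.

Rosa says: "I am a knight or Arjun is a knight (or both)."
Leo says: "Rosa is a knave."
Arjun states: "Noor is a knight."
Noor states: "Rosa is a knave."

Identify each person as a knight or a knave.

Consider Rosa. Suppose Rosa is a knave.
Then no assignment of the remaining roles makes every statement match its speaker's type — contradiction.
So Rosa is a knight.
With that fixed, Leo's statement is false, so Leo is a knave.
With that fixed, Noor's statement is false, so Noor is a knave.
With that fixed, Arjun's statement is false, so Arjun is a knave.

Rosa: knight, Leo: knave, Arjun: knave, Noor: knave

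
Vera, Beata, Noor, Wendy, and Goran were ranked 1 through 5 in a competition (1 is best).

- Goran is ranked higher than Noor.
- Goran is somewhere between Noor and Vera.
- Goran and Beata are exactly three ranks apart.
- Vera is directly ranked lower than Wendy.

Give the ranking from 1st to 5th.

From clue 1: Noor is in {2,3,4,5}.
From clues 1–2: Vera is in {1,2,3}.
From clues 1–3: Beata is in {1,5}.
From clues 1–4: Beata → rank 1, Wendy → rank 2, Vera → rank 3, Goran → rank 4, Noor → rank 5.

Beata, Wendy, Vera, Goran, Noor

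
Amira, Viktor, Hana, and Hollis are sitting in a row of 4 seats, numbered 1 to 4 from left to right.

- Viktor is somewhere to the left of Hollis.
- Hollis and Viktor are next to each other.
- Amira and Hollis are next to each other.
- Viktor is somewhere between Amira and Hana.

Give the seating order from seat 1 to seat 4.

Hana, Viktor, Hollis, Amira

From clue 1: Viktor is in {1,2,3}.
From clues 1–3: Amira is in {3,4}.
From clues 1–4: Hana → seat 1, Viktor → seat 2, Hollis → seat 3, Amira → seat 4.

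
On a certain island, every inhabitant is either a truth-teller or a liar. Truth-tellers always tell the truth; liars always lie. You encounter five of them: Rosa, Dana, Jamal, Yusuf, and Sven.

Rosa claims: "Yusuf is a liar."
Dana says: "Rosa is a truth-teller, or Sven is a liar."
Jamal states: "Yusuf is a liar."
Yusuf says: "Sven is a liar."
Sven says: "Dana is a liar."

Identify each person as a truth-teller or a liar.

Rosa: liar, Dana: truth-teller, Jamal: liar, Yusuf: truth-teller, Sven: liar

Consider Rosa. Suppose Rosa is a truth-teller.
Then no assignment of the remaining roles makes every statement match its speaker's type — contradiction.
So Rosa is a liar.
Consider Dana. Suppose Dana is a liar.
Then no assignment of the remaining roles makes every statement match its speaker's type — contradiction.
So Dana is a truth-teller.
With that fixed, Sven's statement is false, so Sven is a liar.
With that fixed, Yusuf's statement is true, so Yusuf is a truth-teller.
With that fixed, Jamal's statement is false, so Jamal is a liar.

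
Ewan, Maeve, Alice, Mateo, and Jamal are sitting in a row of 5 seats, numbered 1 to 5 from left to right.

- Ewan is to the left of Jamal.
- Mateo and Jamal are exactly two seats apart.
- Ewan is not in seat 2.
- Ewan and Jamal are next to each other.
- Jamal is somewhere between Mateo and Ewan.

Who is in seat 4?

With clues 1–4, Alice and Maeve are ruled out for seat 4.
With clues 1–5, Ewan and Jamal are ruled out for seat 4.
So seat 4 is Mateo.

Mateo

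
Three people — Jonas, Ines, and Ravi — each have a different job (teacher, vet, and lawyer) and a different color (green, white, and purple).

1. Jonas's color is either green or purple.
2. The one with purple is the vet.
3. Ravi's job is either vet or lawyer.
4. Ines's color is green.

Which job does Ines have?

teacher

With clues 1–4, lawyer and vet are impossible for Ines's job.
That leaves teacher.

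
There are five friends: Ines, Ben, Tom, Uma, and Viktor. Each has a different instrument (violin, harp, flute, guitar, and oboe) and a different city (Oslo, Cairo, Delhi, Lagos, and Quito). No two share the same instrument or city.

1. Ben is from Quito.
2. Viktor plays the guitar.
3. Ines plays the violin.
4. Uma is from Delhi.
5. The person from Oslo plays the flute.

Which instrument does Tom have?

With clues 1–2, guitar is impossible for Tom's instrument.
With clues 1–3, violin is impossible for Tom's instrument.
With clues 1–5, harp and oboe are impossible for Tom's instrument.
That leaves flute.

flute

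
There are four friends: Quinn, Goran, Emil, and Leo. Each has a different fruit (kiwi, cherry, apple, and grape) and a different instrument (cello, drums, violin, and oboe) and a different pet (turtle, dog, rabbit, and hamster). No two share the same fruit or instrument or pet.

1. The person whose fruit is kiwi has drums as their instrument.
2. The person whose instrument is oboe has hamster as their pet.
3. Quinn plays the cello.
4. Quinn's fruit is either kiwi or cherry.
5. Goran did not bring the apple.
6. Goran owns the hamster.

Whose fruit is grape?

With clues 1–4, Quinn is impossible for the one with fruit grape.
With clues 1–6, Emil and Leo are impossible for the one with fruit grape.
That leaves Goran.

Goran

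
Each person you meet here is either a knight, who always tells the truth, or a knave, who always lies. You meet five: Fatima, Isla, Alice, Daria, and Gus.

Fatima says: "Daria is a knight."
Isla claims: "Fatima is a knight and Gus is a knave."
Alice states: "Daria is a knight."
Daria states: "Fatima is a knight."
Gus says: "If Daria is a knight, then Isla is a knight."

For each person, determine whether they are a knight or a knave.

Consider Fatima. Suppose Fatima is a knight.
Then no assignment of the remaining roles makes every statement match its speaker's type — contradiction.
So Fatima is a knave.
With that fixed, Isla's statement is false, so Isla is a knave.
With that fixed, Daria's statement is false, so Daria is a knave.
With that fixed, Gus's statement is true, so Gus is a knight.
With that fixed, Alice's statement is false, so Alice is a knave.

Fatima: knave, Isla: knave, Alice: knave, Daria: knave, Gus: knight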